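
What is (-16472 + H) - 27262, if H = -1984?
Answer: -45718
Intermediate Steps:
(-16472 + H) - 27262 = (-16472 - 1984) - 27262 = -18456 - 27262 = -45718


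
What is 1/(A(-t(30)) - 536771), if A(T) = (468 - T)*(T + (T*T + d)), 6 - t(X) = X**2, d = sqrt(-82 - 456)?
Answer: I/(-341392151*I + 426*sqrt(538)) ≈ -2.9292e-9 + 8.478e-14*I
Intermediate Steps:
d = I*sqrt(538) (d = sqrt(-538) = I*sqrt(538) ≈ 23.195*I)
t(X) = 6 - X**2
A(T) = (468 - T)*(T + T**2 + I*sqrt(538)) (A(T) = (468 - T)*(T + (T*T + I*sqrt(538))) = (468 - T)*(T + (T**2 + I*sqrt(538))) = (468 - T)*(T + T**2 + I*sqrt(538)))
1/(A(-t(30)) - 536771) = 1/((-(-(6 - 1*30**2))**3 + 467*(-(6 - 1*30**2))**2 + 468*(-(6 - 1*30**2)) + 468*I*sqrt(538) - I*(-(6 - 1*30**2))*sqrt(538)) - 536771) = 1/((-(-(6 - 1*900))**3 + 467*(-(6 - 1*900))**2 + 468*(-(6 - 1*900)) + 468*I*sqrt(538) - I*(-(6 - 1*900))*sqrt(538)) - 536771) = 1/((-(-(6 - 900))**3 + 467*(-(6 - 900))**2 + 468*(-(6 - 900)) + 468*I*sqrt(538) - I*(-(6 - 900))*sqrt(538)) - 536771) = 1/((-(-1*(-894))**3 + 467*(-1*(-894))**2 + 468*(-1*(-894)) + 468*I*sqrt(538) - I*(-1*(-894))*sqrt(538)) - 536771) = 1/((-1*894**3 + 467*894**2 + 468*894 + 468*I*sqrt(538) - 1*I*894*sqrt(538)) - 536771) = 1/((-1*714516984 + 467*799236 + 418392 + 468*I*sqrt(538) - 894*I*sqrt(538)) - 536771) = 1/((-714516984 + 373243212 + 418392 + 468*I*sqrt(538) - 894*I*sqrt(538)) - 536771) = 1/((-340855380 - 426*I*sqrt(538)) - 536771) = 1/(-341392151 - 426*I*sqrt(538))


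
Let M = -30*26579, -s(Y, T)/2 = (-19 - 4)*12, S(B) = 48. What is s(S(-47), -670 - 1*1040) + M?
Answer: -796818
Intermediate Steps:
s(Y, T) = 552 (s(Y, T) = -2*(-19 - 4)*12 = -(-46)*12 = -2*(-276) = 552)
M = -797370
s(S(-47), -670 - 1*1040) + M = 552 - 797370 = -796818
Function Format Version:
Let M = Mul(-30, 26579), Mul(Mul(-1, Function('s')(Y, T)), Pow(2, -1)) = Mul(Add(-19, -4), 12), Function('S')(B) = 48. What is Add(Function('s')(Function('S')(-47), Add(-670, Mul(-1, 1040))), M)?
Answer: -796818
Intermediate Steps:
Function('s')(Y, T) = 552 (Function('s')(Y, T) = Mul(-2, Mul(Add(-19, -4), 12)) = Mul(-2, Mul(-23, 12)) = Mul(-2, -276) = 552)
M = -797370
Add(Function('s')(Function('S')(-47), Add(-670, Mul(-1, 1040))), M) = Add(552, -797370) = -796818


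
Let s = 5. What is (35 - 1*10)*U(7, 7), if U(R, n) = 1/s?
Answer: 5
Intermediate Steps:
U(R, n) = ⅕ (U(R, n) = 1/5 = ⅕)
(35 - 1*10)*U(7, 7) = (35 - 1*10)*(⅕) = (35 - 10)*(⅕) = 25*(⅕) = 5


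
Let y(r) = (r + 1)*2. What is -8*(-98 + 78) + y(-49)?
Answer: 64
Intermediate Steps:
y(r) = 2 + 2*r (y(r) = (1 + r)*2 = 2 + 2*r)
-8*(-98 + 78) + y(-49) = -8*(-98 + 78) + (2 + 2*(-49)) = -8*(-20) + (2 - 98) = 160 - 96 = 64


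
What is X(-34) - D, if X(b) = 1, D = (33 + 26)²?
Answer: -3480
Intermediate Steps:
D = 3481 (D = 59² = 3481)
X(-34) - D = 1 - 1*3481 = 1 - 3481 = -3480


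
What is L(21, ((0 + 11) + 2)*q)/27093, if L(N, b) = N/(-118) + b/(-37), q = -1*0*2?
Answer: -7/1065658 ≈ -6.5687e-6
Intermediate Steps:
q = 0 (q = 0*2 = 0)
L(N, b) = -b/37 - N/118 (L(N, b) = N*(-1/118) + b*(-1/37) = -N/118 - b/37 = -b/37 - N/118)
L(21, ((0 + 11) + 2)*q)/27093 = (-((0 + 11) + 2)*0/37 - 1/118*21)/27093 = (-(11 + 2)*0/37 - 21/118)*(1/27093) = (-13*0/37 - 21/118)*(1/27093) = (-1/37*0 - 21/118)*(1/27093) = (0 - 21/118)*(1/27093) = -21/118*1/27093 = -7/1065658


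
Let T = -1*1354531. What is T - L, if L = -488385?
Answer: -866146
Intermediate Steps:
T = -1354531
T - L = -1354531 - 1*(-488385) = -1354531 + 488385 = -866146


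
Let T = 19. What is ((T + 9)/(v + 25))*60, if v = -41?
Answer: -105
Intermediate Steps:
((T + 9)/(v + 25))*60 = ((19 + 9)/(-41 + 25))*60 = (28/(-16))*60 = (28*(-1/16))*60 = -7/4*60 = -105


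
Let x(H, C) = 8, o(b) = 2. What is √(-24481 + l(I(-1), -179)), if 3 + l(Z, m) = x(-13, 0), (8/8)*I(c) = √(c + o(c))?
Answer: 2*I*√6119 ≈ 156.45*I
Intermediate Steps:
I(c) = √(2 + c) (I(c) = √(c + 2) = √(2 + c))
l(Z, m) = 5 (l(Z, m) = -3 + 8 = 5)
√(-24481 + l(I(-1), -179)) = √(-24481 + 5) = √(-24476) = 2*I*√6119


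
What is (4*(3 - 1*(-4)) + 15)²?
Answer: 1849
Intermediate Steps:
(4*(3 - 1*(-4)) + 15)² = (4*(3 + 4) + 15)² = (4*7 + 15)² = (28 + 15)² = 43² = 1849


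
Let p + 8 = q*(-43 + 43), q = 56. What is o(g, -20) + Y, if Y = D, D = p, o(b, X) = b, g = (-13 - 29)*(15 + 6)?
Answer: -890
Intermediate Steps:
g = -882 (g = -42*21 = -882)
p = -8 (p = -8 + 56*(-43 + 43) = -8 + 56*0 = -8 + 0 = -8)
D = -8
Y = -8
o(g, -20) + Y = -882 - 8 = -890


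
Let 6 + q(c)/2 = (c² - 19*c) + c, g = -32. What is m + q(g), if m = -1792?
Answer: 1396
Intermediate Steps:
q(c) = -12 - 36*c + 2*c² (q(c) = -12 + 2*((c² - 19*c) + c) = -12 + 2*(c² - 18*c) = -12 + (-36*c + 2*c²) = -12 - 36*c + 2*c²)
m + q(g) = -1792 + (-12 - 36*(-32) + 2*(-32)²) = -1792 + (-12 + 1152 + 2*1024) = -1792 + (-12 + 1152 + 2048) = -1792 + 3188 = 1396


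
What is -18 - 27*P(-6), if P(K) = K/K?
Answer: -45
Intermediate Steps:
P(K) = 1
-18 - 27*P(-6) = -18 - 27*1 = -18 - 27 = -45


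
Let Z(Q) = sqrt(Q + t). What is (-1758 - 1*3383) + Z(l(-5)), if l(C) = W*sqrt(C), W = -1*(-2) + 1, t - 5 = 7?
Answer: -5141 + sqrt(12 + 3*I*sqrt(5)) ≈ -5137.4 + 0.93481*I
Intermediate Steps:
t = 12 (t = 5 + 7 = 12)
W = 3 (W = 2 + 1 = 3)
l(C) = 3*sqrt(C)
Z(Q) = sqrt(12 + Q) (Z(Q) = sqrt(Q + 12) = sqrt(12 + Q))
(-1758 - 1*3383) + Z(l(-5)) = (-1758 - 1*3383) + sqrt(12 + 3*sqrt(-5)) = (-1758 - 3383) + sqrt(12 + 3*(I*sqrt(5))) = -5141 + sqrt(12 + 3*I*sqrt(5))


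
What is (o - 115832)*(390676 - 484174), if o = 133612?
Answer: -1662394440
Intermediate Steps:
(o - 115832)*(390676 - 484174) = (133612 - 115832)*(390676 - 484174) = 17780*(-93498) = -1662394440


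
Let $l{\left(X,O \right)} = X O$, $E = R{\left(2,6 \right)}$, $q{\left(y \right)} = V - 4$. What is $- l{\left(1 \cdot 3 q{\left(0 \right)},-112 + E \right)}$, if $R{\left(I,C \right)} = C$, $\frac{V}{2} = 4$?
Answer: $1272$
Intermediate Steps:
$V = 8$ ($V = 2 \cdot 4 = 8$)
$q{\left(y \right)} = 4$ ($q{\left(y \right)} = 8 - 4 = 4$)
$E = 6$
$l{\left(X,O \right)} = O X$
$- l{\left(1 \cdot 3 q{\left(0 \right)},-112 + E \right)} = - \left(-112 + 6\right) 1 \cdot 3 \cdot 4 = - \left(-106\right) 3 \cdot 4 = - \left(-106\right) 12 = \left(-1\right) \left(-1272\right) = 1272$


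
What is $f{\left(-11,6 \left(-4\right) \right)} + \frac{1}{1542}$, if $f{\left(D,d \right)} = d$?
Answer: $- \frac{37007}{1542} \approx -23.999$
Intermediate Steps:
$f{\left(-11,6 \left(-4\right) \right)} + \frac{1}{1542} = 6 \left(-4\right) + \frac{1}{1542} = -24 + \frac{1}{1542} = - \frac{37007}{1542}$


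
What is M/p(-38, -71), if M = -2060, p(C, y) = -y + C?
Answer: -2060/33 ≈ -62.424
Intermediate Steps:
p(C, y) = C - y
M/p(-38, -71) = -2060/(-38 - 1*(-71)) = -2060/(-38 + 71) = -2060/33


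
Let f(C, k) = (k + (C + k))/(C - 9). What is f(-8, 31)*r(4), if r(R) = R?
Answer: -216/17 ≈ -12.706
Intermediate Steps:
f(C, k) = (C + 2*k)/(-9 + C)
f(-8, 31)*r(4) = ((-8 + 2*31)/(-9 - 8))*4 = ((-8 + 62)/(-17))*4 = -1/17*54*4 = -54/17*4 = -216/17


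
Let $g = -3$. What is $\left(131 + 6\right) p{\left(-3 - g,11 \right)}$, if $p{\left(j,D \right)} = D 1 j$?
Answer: $0$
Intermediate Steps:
$p{\left(j,D \right)} = D j$
$\left(131 + 6\right) p{\left(-3 - g,11 \right)} = \left(131 + 6\right) 11 \left(-3 - -3\right) = 137 \cdot 11 \left(-3 + 3\right) = 137 \cdot 11 \cdot 0 = 137 \cdot 0 = 0$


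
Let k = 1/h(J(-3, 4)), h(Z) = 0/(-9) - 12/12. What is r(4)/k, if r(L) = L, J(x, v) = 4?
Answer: -4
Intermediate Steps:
h(Z) = -1 (h(Z) = 0*(-1/9) - 12*1/12 = 0 - 1 = -1)
k = -1 (k = 1/(-1) = -1)
r(4)/k = 4/(-1) = 4*(-1) = -4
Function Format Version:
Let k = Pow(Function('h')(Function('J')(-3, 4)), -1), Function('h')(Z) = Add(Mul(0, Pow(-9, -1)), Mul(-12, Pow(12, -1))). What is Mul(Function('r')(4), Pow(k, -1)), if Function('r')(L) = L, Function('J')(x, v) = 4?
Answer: -4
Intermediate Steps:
Function('h')(Z) = -1 (Function('h')(Z) = Add(Mul(0, Rational(-1, 9)), Mul(-12, Rational(1, 12))) = Add(0, -1) = -1)
k = -1 (k = Pow(-1, -1) = -1)
Mul(Function('r')(4), Pow(k, -1)) = Mul(4, Pow(-1, -1)) = Mul(4, -1) = -4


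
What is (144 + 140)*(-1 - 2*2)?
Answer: -1420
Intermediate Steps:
(144 + 140)*(-1 - 2*2) = 284*(-1 - 4) = 284*(-5) = -1420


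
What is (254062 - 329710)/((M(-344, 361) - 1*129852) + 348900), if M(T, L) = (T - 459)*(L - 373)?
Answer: -6304/19057 ≈ -0.33080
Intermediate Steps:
M(T, L) = (-459 + T)*(-373 + L)
(254062 - 329710)/((M(-344, 361) - 1*129852) + 348900) = (254062 - 329710)/(((171207 - 459*361 - 373*(-344) + 361*(-344)) - 1*129852) + 348900) = -75648/(((171207 - 165699 + 128312 - 124184) - 129852) + 348900) = -75648/((9636 - 129852) + 348900) = -75648/(-120216 + 348900) = -75648/228684 = -75648*1/228684 = -6304/19057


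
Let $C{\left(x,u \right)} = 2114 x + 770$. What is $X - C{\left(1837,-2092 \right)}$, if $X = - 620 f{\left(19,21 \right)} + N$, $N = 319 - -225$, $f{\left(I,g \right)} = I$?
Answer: $-3895424$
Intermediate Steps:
$C{\left(x,u \right)} = 770 + 2114 x$
$N = 544$ ($N = 319 + 225 = 544$)
$X = -11236$ ($X = \left(-620\right) 19 + 544 = -11780 + 544 = -11236$)
$X - C{\left(1837,-2092 \right)} = -11236 - \left(770 + 2114 \cdot 1837\right) = -11236 - \left(770 + 3883418\right) = -11236 - 3884188 = -3895424$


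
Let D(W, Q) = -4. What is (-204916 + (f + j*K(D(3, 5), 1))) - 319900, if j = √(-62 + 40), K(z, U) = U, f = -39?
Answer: -524855 + I*√22 ≈ -5.2486e+5 + 4.6904*I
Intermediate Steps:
j = I*√22 (j = √(-22) = I*√22 ≈ 4.6904*I)
(-204916 + (f + j*K(D(3, 5), 1))) - 319900 = (-204916 + (-39 + (I*√22)*1)) - 319900 = (-204916 + (-39 + I*√22)) - 319900 = (-204955 + I*√22) - 319900 = -524855 + I*√22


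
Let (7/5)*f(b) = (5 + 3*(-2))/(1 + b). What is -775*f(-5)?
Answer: -3875/28 ≈ -138.39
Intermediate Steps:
f(b) = -5/(7*(1 + b)) (f(b) = 5*((5 + 3*(-2))/(1 + b))/7 = 5*((5 - 6)/(1 + b))/7 = 5*(-1/(1 + b))/7 = -5/(7*(1 + b)))
-775*f(-5) = -(-3875)/(7 + 7*(-5)) = -(-3875)/(7 - 35) = -(-3875)/(-28) = -(-3875)*(-1)/28 = -775*5/28 = -3875/28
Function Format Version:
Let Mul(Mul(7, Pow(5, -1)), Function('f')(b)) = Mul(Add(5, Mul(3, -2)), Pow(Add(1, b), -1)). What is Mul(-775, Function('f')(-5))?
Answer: Rational(-3875, 28) ≈ -138.39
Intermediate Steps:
Function('f')(b) = Mul(Rational(-5, 7), Pow(Add(1, b), -1)) (Function('f')(b) = Mul(Rational(5, 7), Mul(Add(5, Mul(3, -2)), Pow(Add(1, b), -1))) = Mul(Rational(5, 7), Mul(Add(5, -6), Pow(Add(1, b), -1))) = Mul(Rational(5, 7), Mul(-1, Pow(Add(1, b), -1))) = Mul(Rational(-5, 7), Pow(Add(1, b), -1)))
Mul(-775, Function('f')(-5)) = Mul(-775, Mul(-5, Pow(Add(7, Mul(7, -5)), -1))) = Mul(-775, Mul(-5, Pow(Add(7, -35), -1))) = Mul(-775, Mul(-5, Pow(-28, -1))) = Mul(-775, Mul(-5, Rational(-1, 28))) = Mul(-775, Rational(5, 28)) = Rational(-3875, 28)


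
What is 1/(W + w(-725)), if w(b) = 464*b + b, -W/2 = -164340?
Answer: -1/8445 ≈ -0.00011841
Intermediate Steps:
W = 328680 (W = -2*(-164340) = 328680)
w(b) = 465*b
1/(W + w(-725)) = 1/(328680 + 465*(-725)) = 1/(328680 - 337125) = 1/(-8445) = -1/8445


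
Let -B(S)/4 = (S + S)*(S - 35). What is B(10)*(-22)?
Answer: -44000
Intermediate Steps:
B(S) = -8*S*(-35 + S) (B(S) = -4*(S + S)*(S - 35) = -4*2*S*(-35 + S) = -8*S*(-35 + S))
B(10)*(-22) = (8*10*(35 - 1*10))*(-22) = (8*10*(35 - 10))*(-22) = (8*10*25)*(-22) = 2000*(-22) = -44000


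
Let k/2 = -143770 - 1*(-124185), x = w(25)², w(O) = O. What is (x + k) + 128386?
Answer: 89841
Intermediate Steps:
x = 625 (x = 25² = 625)
k = -39170 (k = 2*(-143770 - 1*(-124185)) = 2*(-143770 + 124185) = 2*(-19585) = -39170)
(x + k) + 128386 = (625 - 39170) + 128386 = -38545 + 128386 = 89841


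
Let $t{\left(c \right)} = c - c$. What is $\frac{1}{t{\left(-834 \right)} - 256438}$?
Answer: $- \frac{1}{256438} \approx -3.8996 \cdot 10^{-6}$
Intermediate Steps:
$t{\left(c \right)} = 0$
$\frac{1}{t{\left(-834 \right)} - 256438} = \frac{1}{0 - 256438} = \frac{1}{-256438} = - \frac{1}{256438}$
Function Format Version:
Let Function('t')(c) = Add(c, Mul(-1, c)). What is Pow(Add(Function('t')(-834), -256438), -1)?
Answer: Rational(-1, 256438) ≈ -3.8996e-6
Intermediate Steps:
Function('t')(c) = 0
Pow(Add(Function('t')(-834), -256438), -1) = Pow(Add(0, -256438), -1) = Pow(-256438, -1) = Rational(-1, 256438)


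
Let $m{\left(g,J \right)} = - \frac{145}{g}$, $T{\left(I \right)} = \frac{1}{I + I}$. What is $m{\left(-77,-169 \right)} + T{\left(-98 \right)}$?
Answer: $\frac{4049}{2156} \approx 1.878$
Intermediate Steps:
$T{\left(I \right)} = \frac{1}{2 I}$
$m{\left(-77,-169 \right)} + T{\left(-98 \right)} = - \frac{145}{-77} + \frac{1}{2 \left(-98\right)} = \left(-145\right) \left(- \frac{1}{77}\right) + \frac{1}{2} \left(- \frac{1}{98}\right) = \frac{145}{77} - \frac{1}{196} = \frac{4049}{2156}$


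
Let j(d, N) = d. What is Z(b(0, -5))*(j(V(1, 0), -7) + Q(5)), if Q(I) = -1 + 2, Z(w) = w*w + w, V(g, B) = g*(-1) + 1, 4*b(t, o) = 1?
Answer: 5/16 ≈ 0.31250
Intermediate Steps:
b(t, o) = 1/4 (b(t, o) = (1/4)*1 = 1/4)
V(g, B) = 1 - g (V(g, B) = -g + 1 = 1 - g)
Z(w) = w + w**2 (Z(w) = w**2 + w = w + w**2)
Q(I) = 1
Z(b(0, -5))*(j(V(1, 0), -7) + Q(5)) = ((1 + 1/4)/4)*((1 - 1*1) + 1) = ((1/4)*(5/4))*((1 - 1) + 1) = 5*(0 + 1)/16 = (5/16)*1 = 5/16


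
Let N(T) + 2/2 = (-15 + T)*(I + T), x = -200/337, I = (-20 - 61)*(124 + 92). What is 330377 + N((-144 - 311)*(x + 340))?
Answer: 3015646691710604/113569 ≈ 2.6553e+10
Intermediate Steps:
I = -17496 (I = -81*216 = -17496)
x = -200/337 (x = -200*1/337 = -200/337 ≈ -0.59347)
N(T) = -1 + (-17496 + T)*(-15 + T) (N(T) = -1 + (-15 + T)*(-17496 + T) = -1 + (-17496 + T)*(-15 + T))
330377 + N((-144 - 311)*(x + 340)) = 330377 + (262439 + ((-144 - 311)*(-200/337 + 340))² - 17511*(-144 - 311)*(-200/337 + 340)) = 330377 + (262439 + (-455*114380/337)² - (-7967505)*114380/337) = 330377 + (262439 + (-52042900/337)² - 17511*(-52042900/337)) = 330377 + (262439 + 2708463440410000/113569 + 911323221900/337) = 330377 + 3015609171125091/113569 = 3015646691710604/113569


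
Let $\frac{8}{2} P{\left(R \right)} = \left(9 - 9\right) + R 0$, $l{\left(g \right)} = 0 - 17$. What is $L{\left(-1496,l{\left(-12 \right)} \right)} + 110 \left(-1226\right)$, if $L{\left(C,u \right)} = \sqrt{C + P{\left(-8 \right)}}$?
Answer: $-134860 + 2 i \sqrt{374} \approx -1.3486 \cdot 10^{5} + 38.678 i$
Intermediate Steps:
$l{\left(g \right)} = -17$
$P{\left(R \right)} = 0$ ($P{\left(R \right)} = \frac{\left(9 - 9\right) + R 0}{4} = \frac{0 + 0}{4} = \frac{1}{4} \cdot 0 = 0$)
$L{\left(C,u \right)} = \sqrt{C}$ ($L{\left(C,u \right)} = \sqrt{C + 0} = \sqrt{C}$)
$L{\left(-1496,l{\left(-12 \right)} \right)} + 110 \left(-1226\right) = \sqrt{-1496} + 110 \left(-1226\right) = 2 i \sqrt{374} - 134860 = -134860 + 2 i \sqrt{374}$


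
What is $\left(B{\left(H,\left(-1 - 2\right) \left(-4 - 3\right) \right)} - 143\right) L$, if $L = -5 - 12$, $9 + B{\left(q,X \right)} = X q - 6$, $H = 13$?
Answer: $-1955$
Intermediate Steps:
$B{\left(q,X \right)} = -15 + X q$ ($B{\left(q,X \right)} = -9 + \left(X q - 6\right) = -9 + \left(-6 + X q\right) = -15 + X q$)
$L = -17$ ($L = -5 - 12 = -17$)
$\left(B{\left(H,\left(-1 - 2\right) \left(-4 - 3\right) \right)} - 143\right) L = \left(\left(-15 + \left(-1 - 2\right) \left(-4 - 3\right) 13\right) - 143\right) \left(-17\right) = \left(\left(-15 + \left(-3\right) \left(-7\right) 13\right) - 143\right) \left(-17\right) = \left(\left(-15 + 21 \cdot 13\right) - 143\right) \left(-17\right) = \left(\left(-15 + 273\right) - 143\right) \left(-17\right) = \left(258 - 143\right) \left(-17\right) = 115 \left(-17\right) = -1955$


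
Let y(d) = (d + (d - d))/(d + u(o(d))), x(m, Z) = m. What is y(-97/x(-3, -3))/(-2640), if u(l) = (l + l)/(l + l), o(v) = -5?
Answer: -97/264000 ≈ -0.00036742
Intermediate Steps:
u(l) = 1 (u(l) = (2*l)/((2*l)) = (2*l)*(1/(2*l)) = 1)
y(d) = d/(1 + d) (y(d) = (d + (d - d))/(d + 1) = (d + 0)/(1 + d) = d/(1 + d))
y(-97/x(-3, -3))/(-2640) = ((-97/(-3))/(1 - 97/(-3)))/(-2640) = ((-97*(-⅓))/(1 - 97*(-⅓)))*(-1/2640) = (97/(3*(1 + 97/3)))*(-1/2640) = (97/(3*(100/3)))*(-1/2640) = ((97/3)*(3/100))*(-1/2640) = (97/100)*(-1/2640) = -97/264000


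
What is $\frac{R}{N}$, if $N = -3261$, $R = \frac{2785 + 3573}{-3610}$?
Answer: $\frac{3179}{5886105} \approx 0.00054009$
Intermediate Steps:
$R = - \frac{3179}{1805}$ ($R = 6358 \left(- \frac{1}{3610}\right) = - \frac{3179}{1805} \approx -1.7612$)
$\frac{R}{N} = - \frac{3179}{1805 \left(-3261\right)} = \left(- \frac{3179}{1805}\right) \left(- \frac{1}{3261}\right) = \frac{3179}{5886105}$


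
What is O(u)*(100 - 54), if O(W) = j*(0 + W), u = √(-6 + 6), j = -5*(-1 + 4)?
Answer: 0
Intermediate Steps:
j = -15 (j = -5*3 = -15)
u = 0 (u = √0 = 0)
O(W) = -15*W (O(W) = -15*(0 + W) = -15*W)
O(u)*(100 - 54) = (-15*0)*(100 - 54) = 0*46 = 0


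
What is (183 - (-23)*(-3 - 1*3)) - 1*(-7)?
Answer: 52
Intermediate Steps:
(183 - (-23)*(-3 - 1*3)) - 1*(-7) = (183 - (-23)*(-3 - 3)) + 7 = (183 - (-23)*(-6)) + 7 = (183 - 1*138) + 7 = (183 - 138) + 7 = 45 + 7 = 52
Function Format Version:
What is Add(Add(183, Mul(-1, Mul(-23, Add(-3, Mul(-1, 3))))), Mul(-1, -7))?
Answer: 52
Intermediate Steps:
Add(Add(183, Mul(-1, Mul(-23, Add(-3, Mul(-1, 3))))), Mul(-1, -7)) = Add(Add(183, Mul(-1, Mul(-23, Add(-3, -3)))), 7) = Add(Add(183, Mul(-1, Mul(-23, -6))), 7) = Add(Add(183, Mul(-1, 138)), 7) = Add(Add(183, -138), 7) = Add(45, 7) = 52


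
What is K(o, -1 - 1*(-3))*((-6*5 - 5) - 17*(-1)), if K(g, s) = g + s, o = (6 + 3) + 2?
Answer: -234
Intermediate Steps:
o = 11 (o = 9 + 2 = 11)
K(o, -1 - 1*(-3))*((-6*5 - 5) - 17*(-1)) = (11 + (-1 - 1*(-3)))*((-6*5 - 5) - 17*(-1)) = (11 + (-1 + 3))*((-30 - 5) + 17) = (11 + 2)*(-35 + 17) = 13*(-18) = -234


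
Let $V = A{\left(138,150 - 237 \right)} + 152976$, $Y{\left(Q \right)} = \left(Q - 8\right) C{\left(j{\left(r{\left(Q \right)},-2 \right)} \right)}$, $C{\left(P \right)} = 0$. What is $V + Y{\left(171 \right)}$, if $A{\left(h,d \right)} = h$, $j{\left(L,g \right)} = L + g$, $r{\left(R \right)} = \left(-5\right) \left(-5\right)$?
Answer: $153114$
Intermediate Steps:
$r{\left(R \right)} = 25$
$Y{\left(Q \right)} = 0$ ($Y{\left(Q \right)} = \left(Q - 8\right) 0 = \left(-8 + Q\right) 0 = 0$)
$V = 153114$ ($V = 138 + 152976 = 153114$)
$V + Y{\left(171 \right)} = 153114 + 0 = 153114$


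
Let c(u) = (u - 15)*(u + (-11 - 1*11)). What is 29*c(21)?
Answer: -174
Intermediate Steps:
c(u) = (-22 + u)*(-15 + u) (c(u) = (-15 + u)*(u + (-11 - 11)) = (-15 + u)*(u - 22) = (-15 + u)*(-22 + u) = (-22 + u)*(-15 + u))
29*c(21) = 29*(330 + 21² - 37*21) = 29*(330 + 441 - 777) = 29*(-6) = -174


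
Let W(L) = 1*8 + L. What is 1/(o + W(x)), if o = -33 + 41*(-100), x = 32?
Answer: -1/4093 ≈ -0.00024432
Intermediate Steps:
W(L) = 8 + L
o = -4133 (o = -33 - 4100 = -4133)
1/(o + W(x)) = 1/(-4133 + (8 + 32)) = 1/(-4133 + 40) = 1/(-4093) = -1/4093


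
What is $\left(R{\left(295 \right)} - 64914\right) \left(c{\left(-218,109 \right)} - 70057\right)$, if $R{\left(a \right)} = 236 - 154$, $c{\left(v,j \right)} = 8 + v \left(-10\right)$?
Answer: $4400083008$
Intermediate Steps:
$c{\left(v,j \right)} = 8 - 10 v$
$R{\left(a \right)} = 82$
$\left(R{\left(295 \right)} - 64914\right) \left(c{\left(-218,109 \right)} - 70057\right) = \left(82 - 64914\right) \left(\left(8 - -2180\right) - 70057\right) = - 64832 \left(\left(8 + 2180\right) - 70057\right) = - 64832 \left(2188 - 70057\right) = \left(-64832\right) \left(-67869\right) = 4400083008$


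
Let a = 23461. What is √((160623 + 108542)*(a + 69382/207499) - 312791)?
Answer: 2*√67970710434658594061/207499 ≈ 79465.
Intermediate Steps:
√((160623 + 108542)*(a + 69382/207499) - 312791) = √((160623 + 108542)*(23461 + 69382/207499) - 312791) = √(269165*(23461 + 69382*(1/207499)) - 312791) = √(269165*(23461 + 69382/207499) - 312791) = √(269165*(4868203421/207499) - 312791) = √(1310349973813465/207499 - 312791) = √(1310285069993756/207499) = 2*√67970710434658594061/207499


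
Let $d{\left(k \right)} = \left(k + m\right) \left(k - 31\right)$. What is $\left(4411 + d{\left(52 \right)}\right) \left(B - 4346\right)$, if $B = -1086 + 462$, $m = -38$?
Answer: $-23383850$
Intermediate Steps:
$d{\left(k \right)} = \left(-38 + k\right) \left(-31 + k\right)$ ($d{\left(k \right)} = \left(k - 38\right) \left(k - 31\right) = \left(-38 + k\right) \left(-31 + k\right)$)
$B = -624$
$\left(4411 + d{\left(52 \right)}\right) \left(B - 4346\right) = \left(4411 + \left(1178 + 52^{2} - 3588\right)\right) \left(-624 - 4346\right) = \left(4411 + \left(1178 + 2704 - 3588\right)\right) \left(-4970\right) = \left(4411 + 294\right) \left(-4970\right) = 4705 \left(-4970\right) = -23383850$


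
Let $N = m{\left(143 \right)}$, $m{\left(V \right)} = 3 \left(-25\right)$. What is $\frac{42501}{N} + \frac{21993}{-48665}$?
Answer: $- \frac{137997376}{243325} \approx -567.13$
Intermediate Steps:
$m{\left(V \right)} = -75$
$N = -75$
$\frac{42501}{N} + \frac{21993}{-48665} = \frac{42501}{-75} + \frac{21993}{-48665} = 42501 \left(- \frac{1}{75}\right) + 21993 \left(- \frac{1}{48665}\right) = - \frac{14167}{25} - \frac{21993}{48665} = - \frac{137997376}{243325}$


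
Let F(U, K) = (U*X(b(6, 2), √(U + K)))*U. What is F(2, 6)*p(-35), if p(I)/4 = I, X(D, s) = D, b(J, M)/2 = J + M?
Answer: -8960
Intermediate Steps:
b(J, M) = 2*J + 2*M (b(J, M) = 2*(J + M) = 2*J + 2*M)
F(U, K) = 16*U² (F(U, K) = (U*(2*6 + 2*2))*U = (U*(12 + 4))*U = (U*16)*U = (16*U)*U = 16*U²)
p(I) = 4*I
F(2, 6)*p(-35) = (16*2²)*(4*(-35)) = (16*4)*(-140) = 64*(-140) = -8960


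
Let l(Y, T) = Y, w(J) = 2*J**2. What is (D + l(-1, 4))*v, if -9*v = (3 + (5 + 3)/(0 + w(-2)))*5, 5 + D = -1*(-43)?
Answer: -740/9 ≈ -82.222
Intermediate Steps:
D = 38 (D = -5 - 1*(-43) = -5 + 43 = 38)
v = -20/9 (v = -(3 + (5 + 3)/(0 + 2*(-2)**2))*5/9 = -(3 + 8/(0 + 2*4))*5/9 = -(3 + 8/(0 + 8))*5/9 = -(3 + 8/8)*5/9 = -(3 + 8*(1/8))*5/9 = -(3 + 1)*5/9 = -4*5/9 = -1/9*20 = -20/9 ≈ -2.2222)
(D + l(-1, 4))*v = (38 - 1)*(-20/9) = 37*(-20/9) = -740/9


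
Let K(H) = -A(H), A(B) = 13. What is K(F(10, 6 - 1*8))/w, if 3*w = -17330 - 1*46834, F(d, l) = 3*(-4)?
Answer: 13/21388 ≈ 0.00060782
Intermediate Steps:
F(d, l) = -12
w = -21388 (w = (-17330 - 1*46834)/3 = (-17330 - 46834)/3 = (1/3)*(-64164) = -21388)
K(H) = -13 (K(H) = -1*13 = -13)
K(F(10, 6 - 1*8))/w = -13/(-21388) = -13*(-1/21388) = 13/21388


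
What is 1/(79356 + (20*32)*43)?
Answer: 1/106876 ≈ 9.3566e-6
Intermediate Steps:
1/(79356 + (20*32)*43) = 1/(79356 + 640*43) = 1/(79356 + 27520) = 1/106876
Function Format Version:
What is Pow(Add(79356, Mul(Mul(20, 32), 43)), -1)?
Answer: Rational(1, 106876) ≈ 9.3566e-6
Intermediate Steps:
Pow(Add(79356, Mul(Mul(20, 32), 43)), -1) = Pow(Add(79356, Mul(640, 43)), -1) = Pow(Add(79356, 27520), -1) = Pow(106876, -1) = Rational(1, 106876)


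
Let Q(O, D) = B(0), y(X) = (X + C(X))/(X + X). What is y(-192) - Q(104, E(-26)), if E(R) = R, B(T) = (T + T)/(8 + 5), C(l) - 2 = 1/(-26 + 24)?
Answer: 127/256 ≈ 0.49609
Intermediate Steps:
C(l) = 3/2 (C(l) = 2 + 1/(-26 + 24) = 2 + 1/(-2) = 2 - ½ = 3/2)
B(T) = 2*T/13 (B(T) = (2*T)/13 = (2*T)*(1/13) = 2*T/13)
y(X) = (3/2 + X)/(2*X) (y(X) = (X + 3/2)/(X + X) = (3/2 + X)/((2*X)) = (3/2 + X)*(1/(2*X)) = (3/2 + X)/(2*X))
Q(O, D) = 0 (Q(O, D) = (2/13)*0 = 0)
y(-192) - Q(104, E(-26)) = (¼)*(3 + 2*(-192))/(-192) - 1*0 = (¼)*(-1/192)*(3 - 384) + 0 = (¼)*(-1/192)*(-381) + 0 = 127/256 + 0 = 127/256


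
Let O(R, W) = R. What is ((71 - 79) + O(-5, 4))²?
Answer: 169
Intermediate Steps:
((71 - 79) + O(-5, 4))² = ((71 - 79) - 5)² = (-8 - 5)² = (-13)² = 169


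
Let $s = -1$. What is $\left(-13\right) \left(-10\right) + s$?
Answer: $129$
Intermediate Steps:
$\left(-13\right) \left(-10\right) + s = \left(-13\right) \left(-10\right) - 1 = 130 - 1 = 129$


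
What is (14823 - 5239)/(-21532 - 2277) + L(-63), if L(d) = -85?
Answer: -2033349/23809 ≈ -85.403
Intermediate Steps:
(14823 - 5239)/(-21532 - 2277) + L(-63) = (14823 - 5239)/(-21532 - 2277) - 85 = 9584/(-23809) - 85 = 9584*(-1/23809) - 85 = -9584/23809 - 85 = -2033349/23809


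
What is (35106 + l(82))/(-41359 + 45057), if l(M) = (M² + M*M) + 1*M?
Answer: 24318/1849 ≈ 13.152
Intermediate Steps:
l(M) = M + 2*M² (l(M) = (M² + M²) + M = 2*M² + M = M + 2*M²)
(35106 + l(82))/(-41359 + 45057) = (35106 + 82*(1 + 2*82))/(-41359 + 45057) = (35106 + 82*(1 + 164))/3698 = (35106 + 82*165)*(1/3698) = (35106 + 13530)*(1/3698) = 48636*(1/3698) = 24318/1849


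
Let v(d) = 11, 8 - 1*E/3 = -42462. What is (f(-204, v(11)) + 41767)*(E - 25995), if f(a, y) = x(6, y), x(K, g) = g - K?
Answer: 4236307380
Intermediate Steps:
E = 127410 (E = 24 - 3*(-42462) = 24 + 127386 = 127410)
f(a, y) = -6 + y (f(a, y) = y - 1*6 = y - 6 = -6 + y)
(f(-204, v(11)) + 41767)*(E - 25995) = ((-6 + 11) + 41767)*(127410 - 25995) = (5 + 41767)*101415 = 41772*101415 = 4236307380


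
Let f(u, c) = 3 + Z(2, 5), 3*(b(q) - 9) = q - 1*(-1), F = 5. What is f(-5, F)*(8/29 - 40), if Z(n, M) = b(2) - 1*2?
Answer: -12672/29 ≈ -436.97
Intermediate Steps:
b(q) = 28/3 + q/3 (b(q) = 9 + (q - 1*(-1))/3 = 9 + (q + 1)/3 = 9 + (1 + q)/3 = 9 + (⅓ + q/3) = 28/3 + q/3)
Z(n, M) = 8 (Z(n, M) = (28/3 + (⅓)*2) - 1*2 = (28/3 + ⅔) - 2 = 10 - 2 = 8)
f(u, c) = 11 (f(u, c) = 3 + 8 = 11)
f(-5, F)*(8/29 - 40) = 11*(8/29 - 40) = 11*(-1152/29) = -12672/29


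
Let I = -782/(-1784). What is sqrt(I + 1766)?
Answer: sqrt(351372849)/446 ≈ 42.029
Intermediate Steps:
I = 391/892 (I = -782*(-1/1784) = 391/892 ≈ 0.43834)
sqrt(I + 1766) = sqrt(391/892 + 1766) = sqrt(1575663/892) = sqrt(351372849)/446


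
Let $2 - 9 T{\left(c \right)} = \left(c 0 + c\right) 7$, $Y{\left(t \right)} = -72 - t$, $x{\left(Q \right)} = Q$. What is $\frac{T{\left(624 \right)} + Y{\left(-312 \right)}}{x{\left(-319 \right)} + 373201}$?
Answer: $- \frac{1103}{1677969} \approx -0.00065734$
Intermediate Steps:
$T{\left(c \right)} = \frac{2}{9} - \frac{7 c}{9}$ ($T{\left(c \right)} = \frac{2}{9} - \frac{\left(c 0 + c\right) 7}{9} = \frac{2}{9} - \frac{\left(0 + c\right) 7}{9} = \frac{2}{9} - \frac{c 7}{9} = \frac{2}{9} - \frac{7 c}{9}$)
$\frac{T{\left(624 \right)} + Y{\left(-312 \right)}}{x{\left(-319 \right)} + 373201} = \frac{\left(\frac{2}{9} - \frac{1456}{3}\right) - -240}{-319 + 373201} = \frac{\left(\frac{2}{9} - \frac{1456}{3}\right) + \left(-72 + 312\right)}{372882} = \left(- \frac{4366}{9} + 240\right) \frac{1}{372882} = \left(- \frac{2206}{9}\right) \frac{1}{372882} = - \frac{1103}{1677969}$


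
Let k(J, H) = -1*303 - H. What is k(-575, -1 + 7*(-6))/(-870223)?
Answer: 260/870223 ≈ 0.00029877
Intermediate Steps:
k(J, H) = -303 - H
k(-575, -1 + 7*(-6))/(-870223) = (-303 - (-1 + 7*(-6)))/(-870223) = (-303 - (-1 - 42))*(-1/870223) = (-303 - 1*(-43))*(-1/870223) = (-303 + 43)*(-1/870223) = -260*(-1/870223) = 260/870223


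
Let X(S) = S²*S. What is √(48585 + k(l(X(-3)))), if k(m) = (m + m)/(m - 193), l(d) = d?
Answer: √587881470/110 ≈ 220.42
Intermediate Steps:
X(S) = S³
k(m) = 2*m/(-193 + m) (k(m) = (2*m)/(-193 + m) = 2*m/(-193 + m))
√(48585 + k(l(X(-3)))) = √(48585 + 2*(-3)³/(-193 + (-3)³)) = √(48585 + 2*(-27)/(-193 - 27)) = √(48585 + 2*(-27)/(-220)) = √(48585 + 2*(-27)*(-1/220)) = √(48585 + 27/110) = √(5344377/110) = √587881470/110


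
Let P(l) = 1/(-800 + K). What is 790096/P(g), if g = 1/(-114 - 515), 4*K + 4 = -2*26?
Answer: -643138144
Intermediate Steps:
K = -14 (K = -1 + (-2*26)/4 = -1 + (¼)*(-52) = -1 - 13 = -14)
g = -1/629 (g = 1/(-629) = -1/629 ≈ -0.0015898)
P(l) = -1/814 (P(l) = 1/(-800 - 14) = 1/(-814) = -1/814)
790096/P(g) = 790096/(-1/814) = 790096*(-814) = -643138144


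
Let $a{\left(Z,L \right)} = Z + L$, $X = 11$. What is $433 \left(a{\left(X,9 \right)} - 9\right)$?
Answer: $4763$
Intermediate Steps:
$a{\left(Z,L \right)} = L + Z$
$433 \left(a{\left(X,9 \right)} - 9\right) = 433 \left(\left(9 + 11\right) - 9\right) = 433 \left(20 - 9\right) = 433 \cdot 11 = 4763$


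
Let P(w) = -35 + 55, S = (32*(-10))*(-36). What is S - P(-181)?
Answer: 11500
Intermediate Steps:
S = 11520 (S = -320*(-36) = 11520)
P(w) = 20
S - P(-181) = 11520 - 1*20 = 11520 - 20 = 11500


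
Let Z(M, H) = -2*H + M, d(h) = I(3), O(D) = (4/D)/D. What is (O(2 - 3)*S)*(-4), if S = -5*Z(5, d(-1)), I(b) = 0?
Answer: 400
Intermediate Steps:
O(D) = 4/D²
d(h) = 0
Z(M, H) = M - 2*H
S = -25 (S = -5*(5 - 2*0) = -5*(5 + 0) = -5*5 = -25)
(O(2 - 3)*S)*(-4) = ((4/(2 - 3)²)*(-25))*(-4) = ((4/(-1)²)*(-25))*(-4) = ((4*1)*(-25))*(-4) = (4*(-25))*(-4) = -100*(-4) = 400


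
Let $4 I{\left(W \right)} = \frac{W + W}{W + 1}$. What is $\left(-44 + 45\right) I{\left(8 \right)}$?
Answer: $\frac{4}{9} \approx 0.44444$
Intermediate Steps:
$I{\left(W \right)} = \frac{W}{2 \left(1 + W\right)}$ ($I{\left(W \right)} = \frac{\left(W + W\right) \frac{1}{W + 1}}{4} = \frac{2 W \frac{1}{1 + W}}{4} = \frac{W}{2 \left(1 + W\right)}$)
$\left(-44 + 45\right) I{\left(8 \right)} = \left(-44 + 45\right) \frac{1}{2} \cdot 8 \frac{1}{1 + 8} = 1 \cdot \frac{1}{2} \cdot 8 \cdot \frac{1}{9} = 1 \cdot \frac{4}{9} = \frac{4}{9}$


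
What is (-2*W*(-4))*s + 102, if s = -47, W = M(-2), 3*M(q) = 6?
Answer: -650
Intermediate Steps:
M(q) = 2 (M(q) = (1/3)*6 = 2)
W = 2
(-2*W*(-4))*s + 102 = (-2*2*(-4))*(-47) + 102 = -4*(-4)*(-47) + 102 = 16*(-47) + 102 = -752 + 102 = -650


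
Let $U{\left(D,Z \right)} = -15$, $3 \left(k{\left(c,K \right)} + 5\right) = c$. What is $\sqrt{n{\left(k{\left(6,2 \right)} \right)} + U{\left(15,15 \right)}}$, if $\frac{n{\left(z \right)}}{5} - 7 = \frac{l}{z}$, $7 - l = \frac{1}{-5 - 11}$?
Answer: $\frac{\sqrt{1185}}{12} \approx 2.8687$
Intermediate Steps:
$l = \frac{113}{16}$ ($l = 7 - \frac{1}{-5 - 11} = 7 - \frac{1}{-16} = 7 - - \frac{1}{16} = 7 + \frac{1}{16} = \frac{113}{16} \approx 7.0625$)
$k{\left(c,K \right)} = -5 + \frac{c}{3}$
$n{\left(z \right)} = 35 + \frac{565}{16 z}$ ($n{\left(z \right)} = 35 + 5 \frac{113}{16 z} = 35 + \frac{565}{16 z}$)
$\sqrt{n{\left(k{\left(6,2 \right)} \right)} + U{\left(15,15 \right)}} = \sqrt{\left(35 + \frac{565}{16 \left(-5 + \frac{1}{3} \cdot 6\right)}\right) - 15} = \sqrt{\left(35 + \frac{565}{16 \left(-5 + 2\right)}\right) - 15} = \sqrt{\left(35 + \frac{565}{16 \left(-3\right)}\right) - 15} = \sqrt{\left(35 + \frac{565}{16} \left(- \frac{1}{3}\right)\right) - 15} = \sqrt{\left(35 - \frac{565}{48}\right) - 15} = \sqrt{\frac{1115}{48} - 15} = \sqrt{\frac{395}{48}} = \frac{\sqrt{1185}}{12}$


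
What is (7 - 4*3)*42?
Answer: -210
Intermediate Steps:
(7 - 4*3)*42 = (7 - 12)*42 = -5*42 = -210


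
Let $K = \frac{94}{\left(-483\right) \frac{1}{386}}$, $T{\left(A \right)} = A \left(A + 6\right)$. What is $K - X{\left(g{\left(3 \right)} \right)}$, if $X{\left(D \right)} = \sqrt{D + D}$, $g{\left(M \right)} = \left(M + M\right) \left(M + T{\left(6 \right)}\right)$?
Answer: $- \frac{50774}{483} \approx -105.12$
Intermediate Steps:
$T{\left(A \right)} = A \left(6 + A\right)$
$g{\left(M \right)} = 2 M \left(72 + M\right)$ ($g{\left(M \right)} = \left(M + M\right) \left(M + 6 \left(6 + 6\right)\right) = 2 M \left(M + 6 \cdot 12\right) = 2 M \left(M + 72\right) = 2 M \left(72 + M\right)$)
$K = - \frac{36284}{483}$ ($K = \frac{94}{\left(-483\right) \frac{1}{386}} = \frac{94}{- \frac{483}{386}} = 94 \left(- \frac{386}{483}\right) = - \frac{36284}{483} \approx -75.122$)
$X{\left(D \right)} = \sqrt{2} \sqrt{D}$ ($X{\left(D \right)} = \sqrt{2 D} = \sqrt{2} \sqrt{D}$)
$K - X{\left(g{\left(3 \right)} \right)} = - \frac{36284}{483} - \sqrt{2} \sqrt{2 \cdot 3 \left(72 + 3\right)} = - \frac{36284}{483} - \sqrt{2} \sqrt{2 \cdot 3 \cdot 75} = - \frac{36284}{483} - \sqrt{2} \sqrt{450} = - \frac{36284}{483} - \sqrt{2} \cdot 15 \sqrt{2} = - \frac{36284}{483} - 30 = - \frac{50774}{483}$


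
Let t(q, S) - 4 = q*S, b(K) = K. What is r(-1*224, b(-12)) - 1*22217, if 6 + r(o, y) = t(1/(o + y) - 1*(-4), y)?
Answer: -1313750/59 ≈ -22267.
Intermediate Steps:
t(q, S) = 4 + S*q (t(q, S) = 4 + q*S = 4 + S*q)
r(o, y) = -2 + y*(4 + 1/(o + y)) (r(o, y) = -6 + (4 + y*(1/(o + y) - 1*(-4))) = -6 + (4 + y*(1/(o + y) + 4)) = -6 + (4 + y*(4 + 1/(o + y))) = -2 + y*(4 + 1/(o + y)))
r(-1*224, b(-12)) - 1*22217 = (-1*(-12) - (-2)*224 + 4*(-12)**2 + 4*(-1*224)*(-12))/(-1*224 - 12) - 1*22217 = (12 - 2*(-224) + 4*144 + 4*(-224)*(-12))/(-224 - 12) - 22217 = (12 + 448 + 576 + 10752)/(-236) - 22217 = -1/236*11788 - 22217 = -2947/59 - 22217 = -1313750/59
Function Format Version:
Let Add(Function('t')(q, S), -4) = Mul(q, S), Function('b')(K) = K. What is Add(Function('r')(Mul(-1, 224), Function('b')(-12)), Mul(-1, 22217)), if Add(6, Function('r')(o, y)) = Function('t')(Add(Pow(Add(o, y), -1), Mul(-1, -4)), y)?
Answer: Rational(-1313750, 59) ≈ -22267.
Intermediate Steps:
Function('t')(q, S) = Add(4, Mul(S, q)) (Function('t')(q, S) = Add(4, Mul(q, S)) = Add(4, Mul(S, q)))
Function('r')(o, y) = Add(-2, Mul(y, Add(4, Pow(Add(o, y), -1)))) (Function('r')(o, y) = Add(-6, Add(4, Mul(y, Add(Pow(Add(o, y), -1), Mul(-1, -4))))) = Add(-6, Add(4, Mul(y, Add(Pow(Add(o, y), -1), 4)))) = Add(-6, Add(4, Mul(y, Add(4, Pow(Add(o, y), -1))))) = Add(-2, Mul(y, Add(4, Pow(Add(o, y), -1)))))
Add(Function('r')(Mul(-1, 224), Function('b')(-12)), Mul(-1, 22217)) = Add(Mul(Pow(Add(Mul(-1, 224), -12), -1), Add(Mul(-1, -12), Mul(-2, Mul(-1, 224)), Mul(4, Pow(-12, 2)), Mul(4, Mul(-1, 224), -12))), Mul(-1, 22217)) = Add(Mul(Pow(Add(-224, -12), -1), Add(12, Mul(-2, -224), Mul(4, 144), Mul(4, -224, -12))), -22217) = Add(Mul(Pow(-236, -1), Add(12, 448, 576, 10752)), -22217) = Add(Mul(Rational(-1, 236), 11788), -22217) = Add(Rational(-2947, 59), -22217) = Rational(-1313750, 59)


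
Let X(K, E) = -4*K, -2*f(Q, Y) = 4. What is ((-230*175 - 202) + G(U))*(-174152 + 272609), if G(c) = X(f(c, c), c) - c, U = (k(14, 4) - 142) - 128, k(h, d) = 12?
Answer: -3956593002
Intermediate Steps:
f(Q, Y) = -2 (f(Q, Y) = -½*4 = -2)
U = -258 (U = (12 - 142) - 128 = -130 - 128 = -258)
G(c) = 8 - c (G(c) = -4*(-2) - c = 8 - c)
((-230*175 - 202) + G(U))*(-174152 + 272609) = ((-230*175 - 202) + (8 - 1*(-258)))*(-174152 + 272609) = ((-40250 - 202) + (8 + 258))*98457 = (-40452 + 266)*98457 = -40186*98457 = -3956593002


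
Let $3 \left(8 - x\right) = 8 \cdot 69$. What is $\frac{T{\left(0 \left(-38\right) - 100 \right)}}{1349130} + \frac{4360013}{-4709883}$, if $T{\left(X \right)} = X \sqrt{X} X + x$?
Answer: $- \frac{980508879683}{1059040741965} + \frac{10000 i}{134913} \approx -0.92585 + 0.074122 i$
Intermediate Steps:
$x = -176$ ($x = 8 - \frac{8 \cdot 69}{3} = 8 - 184 = -176$)
$T{\left(X \right)} = -176 + X^{\frac{5}{2}}$ ($T{\left(X \right)} = X \sqrt{X} X - 176 = X^{\frac{3}{2}} X - 176 = X^{\frac{5}{2}} - 176 = -176 + X^{\frac{5}{2}}$)
$\frac{T{\left(0 \left(-38\right) - 100 \right)}}{1349130} + \frac{4360013}{-4709883} = \frac{-176 + \left(0 \left(-38\right) - 100\right)^{\frac{5}{2}}}{1349130} + \frac{4360013}{-4709883} = \left(-176 + \left(0 - 100\right)^{\frac{5}{2}}\right) \frac{1}{1349130} + 4360013 \left(- \frac{1}{4709883}\right) = \left(-176 + \left(-100\right)^{\frac{5}{2}}\right) \frac{1}{1349130} - \frac{4360013}{4709883} = \left(-176 + 100000 i\right) \frac{1}{1349130} - \frac{4360013}{4709883} = \left(- \frac{88}{674565} + \frac{10000 i}{134913}\right) - \frac{4360013}{4709883} = - \frac{980508879683}{1059040741965} + \frac{10000 i}{134913}$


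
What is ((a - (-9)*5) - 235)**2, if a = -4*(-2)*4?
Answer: 24964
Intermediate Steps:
a = 32 (a = 8*4 = 32)
((a - (-9)*5) - 235)**2 = ((32 - (-9)*5) - 235)**2 = ((32 - 1*(-45)) - 235)**2 = ((32 + 45) - 235)**2 = (77 - 235)**2 = (-158)**2 = 24964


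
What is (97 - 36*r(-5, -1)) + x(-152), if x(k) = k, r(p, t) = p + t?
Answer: 161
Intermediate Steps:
(97 - 36*r(-5, -1)) + x(-152) = (97 - 36*(-5 - 1)) - 152 = (97 - 36*(-6)) - 152 = (97 + 216) - 152 = 313 - 152 = 161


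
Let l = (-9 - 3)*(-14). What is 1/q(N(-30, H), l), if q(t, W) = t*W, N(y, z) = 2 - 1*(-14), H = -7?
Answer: 1/2688 ≈ 0.00037202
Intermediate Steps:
l = 168 (l = -12*(-14) = 168)
N(y, z) = 16 (N(y, z) = 2 + 14 = 16)
q(t, W) = W*t
1/q(N(-30, H), l) = 1/(168*16) = 1/2688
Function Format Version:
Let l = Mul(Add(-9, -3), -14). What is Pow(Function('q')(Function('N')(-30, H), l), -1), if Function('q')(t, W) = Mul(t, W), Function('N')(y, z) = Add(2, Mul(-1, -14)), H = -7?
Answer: Rational(1, 2688) ≈ 0.00037202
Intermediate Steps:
l = 168 (l = Mul(-12, -14) = 168)
Function('N')(y, z) = 16 (Function('N')(y, z) = Add(2, 14) = 16)
Function('q')(t, W) = Mul(W, t)
Pow(Function('q')(Function('N')(-30, H), l), -1) = Pow(Mul(168, 16), -1) = Pow(2688, -1) = Rational(1, 2688)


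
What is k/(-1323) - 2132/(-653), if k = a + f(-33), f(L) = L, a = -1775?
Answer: 4001260/863919 ≈ 4.6315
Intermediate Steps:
k = -1808 (k = -1775 - 33 = -1808)
k/(-1323) - 2132/(-653) = -1808/(-1323) - 2132/(-653) = -1808*(-1/1323) - 2132*(-1/653) = 1808/1323 + 2132/653 = 4001260/863919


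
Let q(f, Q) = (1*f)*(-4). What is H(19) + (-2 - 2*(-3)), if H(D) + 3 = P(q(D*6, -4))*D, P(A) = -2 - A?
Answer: 8627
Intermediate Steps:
q(f, Q) = -4*f (q(f, Q) = f*(-4) = -4*f)
H(D) = -3 + D*(-2 + 24*D) (H(D) = -3 + (-2 - (-4)*D*6)*D = -3 + (-2 - (-4)*6*D)*D = -3 + (-2 - (-24)*D)*D = -3 + (-2 + 24*D)*D = -3 + D*(-2 + 24*D))
H(19) + (-2 - 2*(-3)) = (-3 + 2*19*(-1 + 12*19)) + (-2 - 2*(-3)) = (-3 + 2*19*(-1 + 228)) + (-2 + 6) = (-3 + 2*19*227) + 4 = (-3 + 8626) + 4 = 8623 + 4 = 8627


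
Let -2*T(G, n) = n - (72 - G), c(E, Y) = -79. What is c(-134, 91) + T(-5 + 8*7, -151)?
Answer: 7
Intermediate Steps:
T(G, n) = 36 - G/2 - n/2 (T(G, n) = -(n - (72 - G))/2 = -(n + (-72 + G))/2 = -(-72 + G + n)/2 = 36 - G/2 - n/2)
c(-134, 91) + T(-5 + 8*7, -151) = -79 + (36 - (-5 + 8*7)/2 - 1/2*(-151)) = -79 + (36 - (-5 + 56)/2 + 151/2) = -79 + (36 - 1/2*51 + 151/2) = -79 + (36 - 51/2 + 151/2) = -79 + 86 = 7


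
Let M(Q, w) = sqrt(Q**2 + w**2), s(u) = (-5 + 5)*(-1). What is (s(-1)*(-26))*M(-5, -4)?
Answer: 0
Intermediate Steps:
s(u) = 0 (s(u) = 0*(-1) = 0)
(s(-1)*(-26))*M(-5, -4) = (0*(-26))*sqrt((-5)**2 + (-4)**2) = 0*sqrt(25 + 16) = 0*sqrt(41) = 0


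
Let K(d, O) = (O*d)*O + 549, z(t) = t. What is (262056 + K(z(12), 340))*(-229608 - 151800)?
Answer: -629248825440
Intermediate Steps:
K(d, O) = 549 + d*O**2 (K(d, O) = d*O**2 + 549 = 549 + d*O**2)
(262056 + K(z(12), 340))*(-229608 - 151800) = (262056 + (549 + 12*340**2))*(-229608 - 151800) = (262056 + (549 + 12*115600))*(-381408) = (262056 + (549 + 1387200))*(-381408) = (262056 + 1387749)*(-381408) = 1649805*(-381408) = -629248825440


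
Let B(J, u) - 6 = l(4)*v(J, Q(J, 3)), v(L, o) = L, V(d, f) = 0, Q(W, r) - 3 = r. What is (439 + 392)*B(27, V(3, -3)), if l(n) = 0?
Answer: 4986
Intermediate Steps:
Q(W, r) = 3 + r
B(J, u) = 6 (B(J, u) = 6 + 0*J = 6 + 0 = 6)
(439 + 392)*B(27, V(3, -3)) = (439 + 392)*6 = 831*6 = 4986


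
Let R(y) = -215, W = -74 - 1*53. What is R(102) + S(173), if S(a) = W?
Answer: -342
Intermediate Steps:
W = -127 (W = -74 - 53 = -127)
S(a) = -127
R(102) + S(173) = -215 - 127 = -342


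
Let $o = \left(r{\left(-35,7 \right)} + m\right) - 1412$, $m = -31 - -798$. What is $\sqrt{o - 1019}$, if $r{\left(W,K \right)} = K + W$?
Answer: $6 i \sqrt{47} \approx 41.134 i$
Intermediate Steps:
$m = 767$ ($m = -31 + 798 = 767$)
$o = -673$ ($o = \left(\left(7 - 35\right) + 767\right) - 1412 = \left(-28 + 767\right) - 1412 = 739 - 1412 = -673$)
$\sqrt{o - 1019} = \sqrt{-673 - 1019} = \sqrt{-1692} = 6 i \sqrt{47}$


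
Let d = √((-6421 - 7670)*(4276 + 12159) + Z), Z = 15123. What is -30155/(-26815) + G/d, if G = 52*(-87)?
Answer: 6031/5363 + 754*I*√231570462/38595077 ≈ 1.1246 + 0.29729*I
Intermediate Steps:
G = -4524
d = I*√231570462 (d = √((-6421 - 7670)*(4276 + 12159) + 15123) = √(-14091*16435 + 15123) = √(-231585585 + 15123) = √(-231570462) = I*√231570462 ≈ 15217.0*I)
-30155/(-26815) + G/d = -30155/(-26815) - 4524*(-I*√231570462/231570462) = -30155*(-1/26815) - (-754)*I*√231570462/38595077 = 6031/5363 + 754*I*√231570462/38595077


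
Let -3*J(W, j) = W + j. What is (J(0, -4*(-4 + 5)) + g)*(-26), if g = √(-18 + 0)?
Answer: -104/3 - 78*I*√2 ≈ -34.667 - 110.31*I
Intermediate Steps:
J(W, j) = -W/3 - j/3 (J(W, j) = -(W + j)/3 = -W/3 - j/3)
g = 3*I*√2 (g = √(-18) = 3*I*√2 ≈ 4.2426*I)
(J(0, -4*(-4 + 5)) + g)*(-26) = ((-⅓*0 - (-4)*(-4 + 5)/3) + 3*I*√2)*(-26) = ((0 - (-4)/3) + 3*I*√2)*(-26) = ((0 - ⅓*(-4)) + 3*I*√2)*(-26) = ((0 + 4/3) + 3*I*√2)*(-26) = (4/3 + 3*I*√2)*(-26) = -104/3 - 78*I*√2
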